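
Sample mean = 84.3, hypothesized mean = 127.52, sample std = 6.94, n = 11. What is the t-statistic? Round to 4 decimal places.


t = (xbar - mu0) / (s/sqrt(n))
xbar - mu0 = 84.3 - 127.52 = -43.22
sqrt(11) ≈ 3.31662479
s/sqrt(n) = 6.94 / 3.31662479 ≈ 2.09248873
t = -43.22 / 2.09248873 ≈ -20.654830

-20.6548


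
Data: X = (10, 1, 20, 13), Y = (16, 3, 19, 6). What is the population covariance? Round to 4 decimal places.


Cov = (1/n)*sum((xi-xbar)(yi-ybar))
n = 4, xbar = 44/4 = 11, ybar = 44/4 = 11
sum((xi-xbar)(yi-ybar)) = 137
Cov = 137 / 4 = 34.25

34.2500


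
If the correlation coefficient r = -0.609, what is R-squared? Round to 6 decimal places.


R^2 = r^2 = (-0.609)^2 = 0.370881

0.370881


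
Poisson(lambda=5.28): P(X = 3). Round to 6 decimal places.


P = e^(-lam) * lam^k / k!
e^(-5.28) ≈ 0.005092431
lam^k = 5.28^3 = 147.197952
k! = 3! = 6
P = 0.005092431 * 147.197952 / 6 ≈ 0.124933

0.124933


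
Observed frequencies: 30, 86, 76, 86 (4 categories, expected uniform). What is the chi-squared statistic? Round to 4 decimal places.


chi2 = sum((O-E)^2/E), E = total/4
total = 278, E = 278/4 = 69.5
(30 - 69.5)^2 / 69.5 = 1560.25 / 69.5 = 6241/278 ≈ 22.449640
(86 - 69.5)^2 / 69.5 = 272.25 / 69.5 = 1089/278 ≈ 3.917266
(76 - 69.5)^2 / 69.5 = 42.25 / 69.5 = 169/278 ≈ 0.607914
(86 - 69.5)^2 / 69.5 = 272.25 / 69.5 = 1089/278 ≈ 3.917266
chi2 = 4294/139 ≈ 30.892086

30.8921


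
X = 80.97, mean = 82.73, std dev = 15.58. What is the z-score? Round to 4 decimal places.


z = (X - mu) / sigma
X - mu = 80.97 - 82.73 = -1.76
z = -1.76 / 15.58 = -88/779 ≈ -0.112965

-0.1130


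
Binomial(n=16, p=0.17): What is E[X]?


E[X] = n*p = 16 * 0.17 = 2.72

2.72


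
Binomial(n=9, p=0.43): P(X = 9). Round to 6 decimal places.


P = C(n,k) * p^k * (1-p)^(n-k)
C(9,9) = 1
p^k = 0.43^9 ≈ 0.0005025926
(1-p)^(n-k) = 0.57^0 = 1
P = 1 * 0.0005025926 * 1 ≈ 0.000503

0.000503


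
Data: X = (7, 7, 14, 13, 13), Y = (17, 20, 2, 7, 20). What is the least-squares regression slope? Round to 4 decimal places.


b = sum((xi-xbar)(yi-ybar)) / sum((xi-xbar)^2)
n = 5, xbar = 54/5 = 10.8, ybar = 66/5 = 13.2
Sxy = sum((xi-xbar)(yi-ybar)) = -74.8
Sxx = sum((xi-xbar)^2) = 48.8
b = Sxy / Sxx = -187/122 ≈ -1.532787

-1.5328


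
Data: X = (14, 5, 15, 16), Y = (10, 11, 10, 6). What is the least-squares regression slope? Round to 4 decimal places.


b = sum((xi-xbar)(yi-ybar)) / sum((xi-xbar)^2)
n = 4, xbar = 50/4 = 12.5, ybar = 37/4 = 9.25
Sxy = sum((xi-xbar)(yi-ybar)) = -21.5
Sxx = sum((xi-xbar)^2) = 77
b = Sxy / Sxx = -43/154 ≈ -0.279221

-0.2792


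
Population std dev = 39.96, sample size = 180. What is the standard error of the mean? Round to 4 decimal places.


SE = sigma / sqrt(n)
sqrt(180) ≈ 13.416408
SE = 39.96 / 13.416408 ≈ 2.978443

2.9784


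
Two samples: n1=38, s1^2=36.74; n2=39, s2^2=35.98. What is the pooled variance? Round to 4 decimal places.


sp^2 = ((n1-1)*s1^2 + (n2-1)*s2^2)/(n1+n2-2)
(n1-1)*s1^2 = 37 * 36.74 = 1359.38
(n2-1)*s2^2 = 38 * 35.98 = 1367.24
numerator = 1359.38 + 1367.24 = 2726.62
n1+n2-2 = 75
sp^2 = 2726.62 / 75 = 136331/3750 ≈ 36.354933

36.3549


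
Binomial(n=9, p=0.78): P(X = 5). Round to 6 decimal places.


P = C(n,k) * p^k * (1-p)^(n-k)
C(9,5) = 126
p^k = 0.78^5 ≈ 0.2887174
(1-p)^(n-k) = 0.22^4 = 0.00234256
P = 126 * 0.2887174 * 0.00234256 ≈ 0.085219

0.085219


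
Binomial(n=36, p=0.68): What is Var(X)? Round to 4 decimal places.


Var = n*p*(1-p) = 36 * 0.68 * 0.32 = 7.8336

7.8336


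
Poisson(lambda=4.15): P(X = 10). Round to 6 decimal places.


P = e^(-lam) * lam^k / k!
e^(-4.15) ≈ 0.01576442
lam^k = 4.15^10 ≈ 1515238.397188
k! = 10! = 3628800
P = 0.01576442 * 1515238.397188 / 3628800 ≈ 0.006583

0.006583


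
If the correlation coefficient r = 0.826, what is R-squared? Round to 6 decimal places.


R^2 = r^2 = (0.826)^2 = 0.682276

0.682276


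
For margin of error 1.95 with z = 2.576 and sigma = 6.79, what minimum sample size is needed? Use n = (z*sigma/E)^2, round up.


z*sigma/E = 2.576 * 6.79 / 1.95 ≈ 8.969764
(z*sigma/E)^2 ≈ 80.456668
round up: n = 81

81


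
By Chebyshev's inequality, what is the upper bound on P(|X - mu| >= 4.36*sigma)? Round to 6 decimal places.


P <= 1/k^2
k^2 = 4.36^2 = 19.0096
1/k^2 = 1 / 19.0096 ≈ 0.05260500

0.052605


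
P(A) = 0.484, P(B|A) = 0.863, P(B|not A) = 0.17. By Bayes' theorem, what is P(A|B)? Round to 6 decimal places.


P(A|B) = P(B|A)*P(A) / P(B), P(B) = P(B|A)*P(A) + P(B|not A)*P(not A)
P(B|A)*P(A) = 0.863 * 0.484 = 0.417692
P(B|not A)*P(not A) = 0.17 * 0.516 = 0.08772
P(B) = 0.417692 + 0.08772 = 0.505412
P(A|B) = 0.417692 / 0.505412 ≈ 0.82643863

0.826439


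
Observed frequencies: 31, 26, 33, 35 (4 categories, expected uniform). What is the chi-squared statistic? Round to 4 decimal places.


chi2 = sum((O-E)^2/E), E = total/4
total = 125, E = 125/4 = 31.25
(31 - 31.25)^2 / 31.25 = 0.0625 / 31.25 = 0.002
(26 - 31.25)^2 / 31.25 = 27.5625 / 31.25 = 0.882
(33 - 31.25)^2 / 31.25 = 3.0625 / 31.25 = 0.098
(35 - 31.25)^2 / 31.25 = 14.0625 / 31.25 = 0.45
chi2 = 1.432

1.4320


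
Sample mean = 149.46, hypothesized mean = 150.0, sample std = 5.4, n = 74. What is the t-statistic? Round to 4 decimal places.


t = (xbar - mu0) / (s/sqrt(n))
xbar - mu0 = 149.46 - 150.0 = -0.54
sqrt(74) ≈ 8.60232527
s/sqrt(n) = 5.4 / 8.60232527 ≈ 0.62773725
t = -0.54 / 0.62773725 ≈ -0.860233

-0.8602


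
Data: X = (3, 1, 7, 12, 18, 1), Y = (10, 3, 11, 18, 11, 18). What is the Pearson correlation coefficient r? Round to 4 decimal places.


r = sum((xi-xbar)(yi-ybar)) / sqrt(sum((xi-xbar)^2) * sum((yi-ybar)^2))
n = 6, xbar = 42/6 = 7, ybar = 71/6 ≈ 11.833333
Sxy = sum((xi-xbar)(yi-ybar)) = 45
Sxx = sum((xi-xbar)^2) = 234
Syy = sum((yi-ybar)^2) = 953/6 ≈ 158.833333
sqrt(Sxx*Syy) ≈ 192.787448
r = Sxy / sqrt(Sxx*Syy) = 45 / 192.787448 ≈ 0.233418

0.2334


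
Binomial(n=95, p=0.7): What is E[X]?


E[X] = n*p = 95 * 0.7 = 66.5

66.5


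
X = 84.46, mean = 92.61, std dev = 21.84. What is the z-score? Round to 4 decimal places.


z = (X - mu) / sigma
X - mu = 84.46 - 92.61 = -8.15
z = -8.15 / 21.84 = -815/2184 ≈ -0.373168

-0.3732


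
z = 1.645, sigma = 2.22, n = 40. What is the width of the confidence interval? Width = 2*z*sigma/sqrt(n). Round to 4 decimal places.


width = 2*z*sigma/sqrt(n)
2*z*sigma = 2 * 1.645 * 2.22 = 7.3038
sqrt(40) ≈ 6.324555
width = 7.3038 / 6.324555 ≈ 1.154832

1.1548


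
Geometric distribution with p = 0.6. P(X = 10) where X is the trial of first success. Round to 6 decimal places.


P = (1-p)^(k-1) * p
(1-p)^(k-1) = 0.4^9 = 0.000262144
P = 0.000262144 * 0.6 = 0.0001572864

0.000157


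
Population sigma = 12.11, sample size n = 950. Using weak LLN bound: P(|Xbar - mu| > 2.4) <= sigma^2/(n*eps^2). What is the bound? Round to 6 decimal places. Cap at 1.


bound = min(1, sigma^2/(n*eps^2))
sigma^2 = 12.11^2 = 146.6521
n*eps^2 = 950 * 2.4^2 = 950 * 5.76 = 5472
sigma^2/(n*eps^2) = 146.6521 / 5472 ≈ 0.02680046

0.026800


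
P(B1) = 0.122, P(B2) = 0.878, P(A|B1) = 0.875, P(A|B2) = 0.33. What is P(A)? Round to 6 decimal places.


P(A) = P(A|B1)*P(B1) + P(A|B2)*P(B2)
P(A|B1)*P(B1) = 0.875 * 0.122 = 0.10675
P(A|B2)*P(B2) = 0.33 * 0.878 = 0.28974
P(A) = 0.10675 + 0.28974 = 0.39649

0.396490


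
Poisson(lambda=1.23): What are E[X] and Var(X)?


E[X] = Var(X) = lambda = 1.23

1.23, 1.23


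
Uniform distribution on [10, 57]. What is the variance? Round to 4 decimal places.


Var = (b-a)^2 / 12
(b-a)^2 = (57 - 10)^2 = 2209
Var = 2209/12 ≈ 184.083333

184.0833


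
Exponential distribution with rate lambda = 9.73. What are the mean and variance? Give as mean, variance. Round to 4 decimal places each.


mean = 1/lam, var = 1/lam^2
mean = 1 / 9.73 = 100/973 ≈ 0.102775
lam^2 = 9.73^2 = 94.6729
var = 1 / 94.6729 ≈ 0.010563

0.1028, 0.0106


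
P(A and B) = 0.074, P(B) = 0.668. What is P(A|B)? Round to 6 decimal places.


P(A|B) = P(A and B) / P(B) = 0.074 / 0.668 = 37/334 ≈ 0.11077844

0.110778


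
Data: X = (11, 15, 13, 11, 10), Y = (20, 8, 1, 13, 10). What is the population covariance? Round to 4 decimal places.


Cov = (1/n)*sum((xi-xbar)(yi-ybar))
n = 5, xbar = 60/5 = 12, ybar = 52/5 = 10.4
sum((xi-xbar)(yi-ybar)) = -28
Cov = -28 / 5 = -5.6

-5.6000


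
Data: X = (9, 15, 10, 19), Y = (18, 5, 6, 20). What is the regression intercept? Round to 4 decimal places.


a = ybar - b*xbar, where b = sum((xi-xbar)(yi-ybar)) / sum((xi-xbar)^2)
n = 4, xbar = 53/4 = 13.25, ybar = 49/4 = 12.25
Sxy = sum((xi-xbar)(yi-ybar)) = 27.75
Sxx = sum((xi-xbar)^2) = 64.75
b = Sxy / Sxx = 3/7 ≈ 0.428571
a = 12.25 - 0.428571 * 13.25 = 46/7 ≈ 6.571429

6.5714


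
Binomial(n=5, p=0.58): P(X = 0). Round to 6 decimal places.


P = C(n,k) * p^k * (1-p)^(n-k)
C(5,0) = 1
p^k = 0.58^0 = 1
(1-p)^(n-k) = 0.42^5 ≈ 0.01306912
P = 1 * 1 * 0.01306912 ≈ 0.013069

0.013069


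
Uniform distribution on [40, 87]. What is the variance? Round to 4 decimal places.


Var = (b-a)^2 / 12
(b-a)^2 = (87 - 40)^2 = 2209
Var = 2209/12 ≈ 184.083333

184.0833


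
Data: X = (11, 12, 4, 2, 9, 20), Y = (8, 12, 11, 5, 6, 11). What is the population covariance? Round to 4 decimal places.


Cov = (1/n)*sum((xi-xbar)(yi-ybar))
n = 6, xbar = 58/6 = 29/3 ≈ 9.666667, ybar = 53/6 ≈ 8.833333
sum((xi-xbar)(yi-ybar)) = 143/3 ≈ 47.666667
Cov = 47.666667 / 6 = 143/18 ≈ 7.944444

7.9444


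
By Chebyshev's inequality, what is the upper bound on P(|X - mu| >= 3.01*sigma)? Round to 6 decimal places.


P <= 1/k^2
k^2 = 3.01^2 = 9.0601
1/k^2 = 1 / 9.0601 ≈ 0.11037406

0.110374


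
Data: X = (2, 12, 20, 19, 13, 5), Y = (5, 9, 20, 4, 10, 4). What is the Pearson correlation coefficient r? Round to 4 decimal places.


r = sum((xi-xbar)(yi-ybar)) / sqrt(sum((xi-xbar)^2) * sum((yi-ybar)^2))
n = 6, xbar = 71/6 ≈ 11.833333, ybar = 52/6 = 26/3 ≈ 8.666667
Sxy = sum((xi-xbar)(yi-ybar)) = 386/3 ≈ 128.666667
Sxx = sum((xi-xbar)^2) = 1577/6 ≈ 262.833333
Syy = sum((yi-ybar)^2) = 562/3 ≈ 187.333333
sqrt(Sxx*Syy) ≈ 221.895120
r = Sxy / sqrt(Sxx*Syy) = 128.666667 / 221.895120 ≈ 0.579854

0.5799


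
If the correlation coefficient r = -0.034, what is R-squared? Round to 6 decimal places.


R^2 = r^2 = (-0.034)^2 = 0.001156

0.001156


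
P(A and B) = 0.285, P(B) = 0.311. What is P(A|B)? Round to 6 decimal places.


P(A|B) = P(A and B) / P(B) = 0.285 / 0.311 = 285/311 ≈ 0.91639871

0.916399


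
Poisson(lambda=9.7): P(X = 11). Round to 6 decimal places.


P = e^(-lam) * lam^k / k!
e^(-9.7) ≈ 0.00006128350
lam^k = 9.7^11 ≈ 71530140308.808041
k! = 11! = 39916800
P = 0.00006128350 * 71530140308.808041 / 39916800 ≈ 0.109819

0.109819


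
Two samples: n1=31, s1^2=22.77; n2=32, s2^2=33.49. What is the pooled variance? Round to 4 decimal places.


sp^2 = ((n1-1)*s1^2 + (n2-1)*s2^2)/(n1+n2-2)
(n1-1)*s1^2 = 30 * 22.77 = 683.1
(n2-1)*s2^2 = 31 * 33.49 = 1038.19
numerator = 683.1 + 1038.19 = 1721.29
n1+n2-2 = 61
sp^2 = 1721.29 / 61 = 172129/6100 ≈ 28.217869

28.2179


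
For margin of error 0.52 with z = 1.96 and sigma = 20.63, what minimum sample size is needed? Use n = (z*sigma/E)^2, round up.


z*sigma/E = 1.96 * 20.63 / 0.52 = 101087/1300 ≈ 77.759231
(z*sigma/E)^2 ≈ 6046.497970
round up: n = 6047

6047


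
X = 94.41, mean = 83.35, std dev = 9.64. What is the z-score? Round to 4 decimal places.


z = (X - mu) / sigma
X - mu = 94.41 - 83.35 = 11.06
z = 11.06 / 9.64 = 553/482 ≈ 1.147303

1.1473


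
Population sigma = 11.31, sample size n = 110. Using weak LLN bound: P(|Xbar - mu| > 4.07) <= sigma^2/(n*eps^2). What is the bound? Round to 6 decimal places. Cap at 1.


bound = min(1, sigma^2/(n*eps^2))
sigma^2 = 11.31^2 = 127.9161
n*eps^2 = 110 * 4.07^2 = 110 * 16.5649 = 1822.139
sigma^2/(n*eps^2) = 127.9161 / 1822.139 ≈ 0.07020107

0.070201


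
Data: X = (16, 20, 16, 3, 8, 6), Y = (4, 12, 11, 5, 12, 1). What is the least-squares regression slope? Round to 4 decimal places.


b = sum((xi-xbar)(yi-ybar)) / sum((xi-xbar)^2)
n = 6, xbar = 69/6 = 11.5, ybar = 45/6 = 7.5
Sxy = sum((xi-xbar)(yi-ybar)) = 79.5
Sxx = sum((xi-xbar)^2) = 227.5
b = Sxy / Sxx = 159/455 ≈ 0.349451

0.3495


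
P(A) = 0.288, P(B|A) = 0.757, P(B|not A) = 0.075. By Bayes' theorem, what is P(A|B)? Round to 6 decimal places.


P(A|B) = P(B|A)*P(A) / P(B), P(B) = P(B|A)*P(A) + P(B|not A)*P(not A)
P(B|A)*P(A) = 0.757 * 0.288 = 0.218016
P(B|not A)*P(not A) = 0.075 * 0.712 = 0.0534
P(B) = 0.218016 + 0.0534 = 0.271416
P(A|B) = 0.218016 / 0.271416 ≈ 0.80325405

0.803254


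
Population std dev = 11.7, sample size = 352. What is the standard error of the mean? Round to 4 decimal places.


SE = sigma / sqrt(n)
sqrt(352) ≈ 18.761663
SE = 11.7 / 18.761663 ≈ 0.623612

0.6236


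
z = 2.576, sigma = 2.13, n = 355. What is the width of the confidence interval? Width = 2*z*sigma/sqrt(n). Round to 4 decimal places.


width = 2*z*sigma/sqrt(n)
2*z*sigma = 2 * 2.576 * 2.13 = 10.97376
sqrt(355) ≈ 18.841444
width = 10.97376 / 18.841444 ≈ 0.582427

0.5824


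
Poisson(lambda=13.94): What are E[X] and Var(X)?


E[X] = Var(X) = lambda = 13.94

13.94, 13.94


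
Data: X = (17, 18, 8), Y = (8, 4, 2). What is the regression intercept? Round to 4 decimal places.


a = ybar - b*xbar, where b = sum((xi-xbar)(yi-ybar)) / sum((xi-xbar)^2)
n = 3, xbar = 43/3 ≈ 14.333333, ybar = 14/3 ≈ 4.666667
Sxy = sum((xi-xbar)(yi-ybar)) = 70/3 ≈ 23.333333
Sxx = sum((xi-xbar)^2) = 182/3 ≈ 60.666667
b = Sxy / Sxx = 5/13 ≈ 0.384615
a = 4.666667 - 0.384615 * 14.333333 = -11/13 ≈ -0.846154

-0.8462


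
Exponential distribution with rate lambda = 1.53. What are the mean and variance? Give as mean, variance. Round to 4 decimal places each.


mean = 1/lam, var = 1/lam^2
mean = 1 / 1.53 = 100/153 ≈ 0.653595
lam^2 = 1.53^2 = 2.3409
var = 1 / 2.3409 ≈ 0.427186

0.6536, 0.4272


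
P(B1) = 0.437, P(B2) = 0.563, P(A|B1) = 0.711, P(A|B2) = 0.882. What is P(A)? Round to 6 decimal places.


P(A) = P(A|B1)*P(B1) + P(A|B2)*P(B2)
P(A|B1)*P(B1) = 0.711 * 0.437 = 0.310707
P(A|B2)*P(B2) = 0.882 * 0.563 = 0.496566
P(A) = 0.310707 + 0.496566 = 0.807273

0.807273


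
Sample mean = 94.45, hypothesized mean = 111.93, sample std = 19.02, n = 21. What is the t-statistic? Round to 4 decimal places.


t = (xbar - mu0) / (s/sqrt(n))
xbar - mu0 = 94.45 - 111.93 = -17.48
sqrt(21) ≈ 4.58257569
s/sqrt(n) = 19.02 / 4.58257569 ≈ 4.15050427
t = -17.48 / 4.15050427 ≈ -4.211536

-4.2115


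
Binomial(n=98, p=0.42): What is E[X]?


E[X] = n*p = 98 * 0.42 = 41.16

41.16


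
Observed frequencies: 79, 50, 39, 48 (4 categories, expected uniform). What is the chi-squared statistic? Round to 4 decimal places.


chi2 = sum((O-E)^2/E), E = total/4
total = 216, E = 216/4 = 54
(79 - 54)^2 / 54 = 625 / 54 = 625/54 ≈ 11.574074
(50 - 54)^2 / 54 = 16 / 54 = 8/27 ≈ 0.296296
(39 - 54)^2 / 54 = 225 / 54 = 25/6 ≈ 4.166667
(48 - 54)^2 / 54 = 36 / 54 = 2/3 ≈ 0.666667
chi2 = 451/27 ≈ 16.703704

16.7037


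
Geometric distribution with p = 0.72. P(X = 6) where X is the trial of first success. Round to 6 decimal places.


P = (1-p)^(k-1) * p
(1-p)^(k-1) = 0.28^5 ≈ 0.001721037
P = 0.001721037 * 0.72 ≈ 0.001239146

0.001239


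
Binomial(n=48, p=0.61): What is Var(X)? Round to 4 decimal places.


Var = n*p*(1-p) = 48 * 0.61 * 0.39 = 11.4192

11.4192


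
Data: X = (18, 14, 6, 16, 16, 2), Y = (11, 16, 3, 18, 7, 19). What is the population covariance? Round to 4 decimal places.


Cov = (1/n)*sum((xi-xbar)(yi-ybar))
n = 6, xbar = 72/6 = 12, ybar = 74/6 = 37/3 ≈ 12.333333
sum((xi-xbar)(yi-ybar)) = -10
Cov = -10 / 6 = -5/3 ≈ -1.666667

-1.6667


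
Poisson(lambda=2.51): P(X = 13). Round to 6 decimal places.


P = e^(-lam) * lam^k / k!
e^(-2.51) ≈ 0.08126824
lam^k = 2.51^13 ≈ 156948.937232
k! = 13! = 6227020800
P = 0.08126824 * 156948.937232 / 6227020800 ≈ 0.000002

0.000002


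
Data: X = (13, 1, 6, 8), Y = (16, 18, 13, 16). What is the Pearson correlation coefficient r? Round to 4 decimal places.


r = sum((xi-xbar)(yi-ybar)) / sqrt(sum((xi-xbar)^2) * sum((yi-ybar)^2))
n = 4, xbar = 28/4 = 7, ybar = 63/4 = 15.75
Sxy = sum((xi-xbar)(yi-ybar)) = -9
Sxx = sum((xi-xbar)^2) = 74
Syy = sum((yi-ybar)^2) = 12.75
sqrt(Sxx*Syy) ≈ 30.716445
r = Sxy / sqrt(Sxx*Syy) = -9 / 30.716445 ≈ -0.293003

-0.2930


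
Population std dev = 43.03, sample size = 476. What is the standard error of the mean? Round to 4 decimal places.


SE = sigma / sqrt(n)
sqrt(476) ≈ 21.817424
SE = 43.03 / 21.817424 ≈ 1.972277

1.9723


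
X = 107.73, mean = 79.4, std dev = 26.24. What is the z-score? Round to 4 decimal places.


z = (X - mu) / sigma
X - mu = 107.73 - 79.4 = 28.33
z = 28.33 / 26.24 = 2833/2624 ≈ 1.079649

1.0796


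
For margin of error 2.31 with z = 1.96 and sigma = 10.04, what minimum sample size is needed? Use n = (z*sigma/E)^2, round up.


z*sigma/E = 1.96 * 10.04 / 2.31 = 7028/825 ≈ 8.518788
(z*sigma/E)^2 ≈ 72.569747
round up: n = 73

73


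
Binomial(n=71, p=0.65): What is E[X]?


E[X] = n*p = 71 * 0.65 = 46.15

46.15


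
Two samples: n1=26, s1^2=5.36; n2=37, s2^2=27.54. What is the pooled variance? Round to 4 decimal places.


sp^2 = ((n1-1)*s1^2 + (n2-1)*s2^2)/(n1+n2-2)
(n1-1)*s1^2 = 25 * 5.36 = 134
(n2-1)*s2^2 = 36 * 27.54 = 991.44
numerator = 134 + 991.44 = 1125.44
n1+n2-2 = 61
sp^2 = 1125.44 / 61 = 28136/1525 ≈ 18.449836

18.4498


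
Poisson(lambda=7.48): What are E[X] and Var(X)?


E[X] = Var(X) = lambda = 7.48

7.48, 7.48


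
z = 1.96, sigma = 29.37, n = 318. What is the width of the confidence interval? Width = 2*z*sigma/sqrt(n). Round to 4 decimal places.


width = 2*z*sigma/sqrt(n)
2*z*sigma = 2 * 1.96 * 29.37 = 115.1304
sqrt(318) ≈ 17.832555
width = 115.1304 / 17.832555 ≈ 6.456192

6.4562


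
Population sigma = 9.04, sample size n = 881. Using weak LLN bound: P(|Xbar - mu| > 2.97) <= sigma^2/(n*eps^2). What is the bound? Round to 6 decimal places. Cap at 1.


bound = min(1, sigma^2/(n*eps^2))
sigma^2 = 9.04^2 = 81.7216
n*eps^2 = 881 * 2.97^2 = 881 * 8.8209 = 7771.2129
sigma^2/(n*eps^2) = 81.7216 / 7771.2129 ≈ 0.01051594

0.010516


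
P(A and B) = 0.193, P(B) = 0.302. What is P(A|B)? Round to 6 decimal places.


P(A|B) = P(A and B) / P(B) = 0.193 / 0.302 = 193/302 ≈ 0.63907285

0.639073


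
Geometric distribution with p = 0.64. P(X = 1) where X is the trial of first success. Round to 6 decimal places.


P = (1-p)^(k-1) * p
(1-p)^(k-1) = 0.36^0 = 1
P = 1 * 0.64 = 0.64

0.640000


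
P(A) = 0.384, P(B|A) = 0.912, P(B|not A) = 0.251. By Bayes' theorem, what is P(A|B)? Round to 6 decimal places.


P(A|B) = P(B|A)*P(A) / P(B), P(B) = P(B|A)*P(A) + P(B|not A)*P(not A)
P(B|A)*P(A) = 0.912 * 0.384 = 0.350208
P(B|not A)*P(not A) = 0.251 * 0.616 = 0.154616
P(B) = 0.350208 + 0.154616 = 0.504824
P(A|B) = 0.350208 / 0.504824 ≈ 0.69372296

0.693723


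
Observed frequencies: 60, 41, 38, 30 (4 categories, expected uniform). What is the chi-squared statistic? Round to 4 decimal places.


chi2 = sum((O-E)^2/E), E = total/4
total = 169, E = 169/4 = 42.25
(60 - 42.25)^2 / 42.25 = 315.0625 / 42.25 = 5041/676 ≈ 7.457101
(41 - 42.25)^2 / 42.25 = 1.5625 / 42.25 = 25/676 ≈ 0.036982
(38 - 42.25)^2 / 42.25 = 18.0625 / 42.25 = 289/676 ≈ 0.427515
(30 - 42.25)^2 / 42.25 = 150.0625 / 42.25 = 2401/676 ≈ 3.551775
chi2 = 1939/169 ≈ 11.473373

11.4734


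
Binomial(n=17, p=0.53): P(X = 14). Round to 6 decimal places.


P = C(n,k) * p^k * (1-p)^(n-k)
C(17,14) = 680
p^k = 0.53^14 ≈ 0.0001379946
(1-p)^(n-k) = 0.47^3 = 0.103823
P = 680 * 0.0001379946 * 0.103823 ≈ 0.009742

0.009742


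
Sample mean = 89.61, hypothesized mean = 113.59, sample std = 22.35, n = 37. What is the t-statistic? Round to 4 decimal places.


t = (xbar - mu0) / (s/sqrt(n))
xbar - mu0 = 89.61 - 113.59 = -23.98
sqrt(37) ≈ 6.08276253
s/sqrt(n) = 22.35 / 6.08276253 ≈ 3.67431737
t = -23.98 / 3.67431737 ≈ -6.526382

-6.5264


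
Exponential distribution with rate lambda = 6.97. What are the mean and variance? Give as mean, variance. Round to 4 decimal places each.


mean = 1/lam, var = 1/lam^2
mean = 1 / 6.97 = 100/697 ≈ 0.143472
lam^2 = 6.97^2 = 48.5809
var = 1 / 48.5809 ≈ 0.020584

0.1435, 0.0206


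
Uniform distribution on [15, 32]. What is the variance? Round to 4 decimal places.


Var = (b-a)^2 / 12
(b-a)^2 = (32 - 15)^2 = 289
Var = 289/12 ≈ 24.083333

24.0833


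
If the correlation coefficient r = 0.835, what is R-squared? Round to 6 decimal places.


R^2 = r^2 = (0.835)^2 = 0.697225

0.697225


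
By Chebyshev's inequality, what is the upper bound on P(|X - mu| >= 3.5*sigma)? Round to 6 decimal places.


P <= 1/k^2
k^2 = 3.5^2 = 12.25
1/k^2 = 1 / 12.25 = 4/49 ≈ 0.08163265

0.081633


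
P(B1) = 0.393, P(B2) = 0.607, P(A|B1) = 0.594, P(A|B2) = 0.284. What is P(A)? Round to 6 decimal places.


P(A) = P(A|B1)*P(B1) + P(A|B2)*P(B2)
P(A|B1)*P(B1) = 0.594 * 0.393 = 0.233442
P(A|B2)*P(B2) = 0.284 * 0.607 = 0.172388
P(A) = 0.233442 + 0.172388 = 0.40583

0.405830


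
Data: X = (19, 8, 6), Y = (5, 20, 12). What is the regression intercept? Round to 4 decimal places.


a = ybar - b*xbar, where b = sum((xi-xbar)(yi-ybar)) / sum((xi-xbar)^2)
n = 3, xbar = 33/3 = 11, ybar = 37/3 ≈ 12.333333
Sxy = sum((xi-xbar)(yi-ybar)) = -80
Sxx = sum((xi-xbar)^2) = 98
b = Sxy / Sxx = -40/49 ≈ -0.816327
a = 12.333333 - (-0.816327) * 11 = 3133/147 ≈ 21.312925

21.3129


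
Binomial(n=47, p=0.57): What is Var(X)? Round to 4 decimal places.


Var = n*p*(1-p) = 47 * 0.57 * 0.43 = 11.5197

11.5197


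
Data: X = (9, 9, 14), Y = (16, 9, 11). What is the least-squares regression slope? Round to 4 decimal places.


b = sum((xi-xbar)(yi-ybar)) / sum((xi-xbar)^2)
n = 3, xbar = 32/3 ≈ 10.666667, ybar = 36/3 = 12
Sxy = sum((xi-xbar)(yi-ybar)) = -5
Sxx = sum((xi-xbar)^2) = 50/3 ≈ 16.666667
b = Sxy / Sxx = -0.3

-0.3000


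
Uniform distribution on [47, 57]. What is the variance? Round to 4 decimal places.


Var = (b-a)^2 / 12
(b-a)^2 = (57 - 47)^2 = 100
Var = 100/12 ≈ 8.333333

8.3333


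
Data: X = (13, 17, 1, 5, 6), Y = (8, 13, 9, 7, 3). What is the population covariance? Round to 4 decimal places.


Cov = (1/n)*sum((xi-xbar)(yi-ybar))
n = 5, xbar = 42/5 = 8.4, ybar = 40/5 = 8
sum((xi-xbar)(yi-ybar)) = 51
Cov = 51 / 5 = 10.2

10.2000


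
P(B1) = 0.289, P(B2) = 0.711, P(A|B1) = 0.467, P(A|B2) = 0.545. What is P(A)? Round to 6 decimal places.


P(A) = P(A|B1)*P(B1) + P(A|B2)*P(B2)
P(A|B1)*P(B1) = 0.467 * 0.289 = 0.134963
P(A|B2)*P(B2) = 0.545 * 0.711 = 0.387495
P(A) = 0.134963 + 0.387495 = 0.522458

0.522458


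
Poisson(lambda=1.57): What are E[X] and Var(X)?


E[X] = Var(X) = lambda = 1.57

1.57, 1.57


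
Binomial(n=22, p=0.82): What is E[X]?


E[X] = n*p = 22 * 0.82 = 18.04

18.04


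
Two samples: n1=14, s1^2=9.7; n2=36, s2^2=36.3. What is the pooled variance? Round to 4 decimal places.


sp^2 = ((n1-1)*s1^2 + (n2-1)*s2^2)/(n1+n2-2)
(n1-1)*s1^2 = 13 * 9.7 = 126.1
(n2-1)*s2^2 = 35 * 36.3 = 1270.5
numerator = 126.1 + 1270.5 = 1396.6
n1+n2-2 = 48
sp^2 = 1396.6 / 48 = 6983/240 ≈ 29.095833

29.0958


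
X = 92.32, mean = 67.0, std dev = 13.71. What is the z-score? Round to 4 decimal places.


z = (X - mu) / sigma
X - mu = 92.32 - 67.0 = 25.32
z = 25.32 / 13.71 = 844/457 ≈ 1.846827

1.8468


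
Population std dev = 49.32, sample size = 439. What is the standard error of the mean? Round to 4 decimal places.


SE = sigma / sqrt(n)
sqrt(439) ≈ 20.952327
SE = 49.32 / 20.952327 ≈ 2.353915

2.3539


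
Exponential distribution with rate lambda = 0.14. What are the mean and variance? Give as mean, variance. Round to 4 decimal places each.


mean = 1/lam, var = 1/lam^2
mean = 1 / 0.14 = 50/7 ≈ 7.142857
lam^2 = 0.14^2 = 0.0196
var = 1 / 0.0196 = 2500/49 ≈ 51.020408

7.1429, 51.0204


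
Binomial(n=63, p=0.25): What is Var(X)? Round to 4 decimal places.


Var = n*p*(1-p) = 63 * 0.25 * 0.75 = 11.8125

11.8125


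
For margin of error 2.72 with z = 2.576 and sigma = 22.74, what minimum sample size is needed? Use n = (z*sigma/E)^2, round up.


z*sigma/E = 2.576 * 22.74 / 2.72 = 183057/8500 ≈ 21.536118
(z*sigma/E)^2 ≈ 463.804363
round up: n = 464

464


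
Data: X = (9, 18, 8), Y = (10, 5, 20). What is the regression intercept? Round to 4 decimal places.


a = ybar - b*xbar, where b = sum((xi-xbar)(yi-ybar)) / sum((xi-xbar)^2)
n = 3, xbar = 35/3 ≈ 11.666667, ybar = 35/3 ≈ 11.666667
Sxy = sum((xi-xbar)(yi-ybar)) = -205/3 ≈ -68.333333
Sxx = sum((xi-xbar)^2) = 182/3 ≈ 60.666667
b = Sxy / Sxx = -205/182 ≈ -1.126374
a = 11.666667 - (-1.126374) * 11.666667 = 645/26 ≈ 24.807692

24.8077


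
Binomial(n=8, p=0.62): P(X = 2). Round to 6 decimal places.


P = C(n,k) * p^k * (1-p)^(n-k)
C(8,2) = 28
p^k = 0.62^2 = 0.3844
(1-p)^(n-k) = 0.38^6 ≈ 0.003010936
P = 28 * 0.3844 * 0.003010936 ≈ 0.032407

0.032407


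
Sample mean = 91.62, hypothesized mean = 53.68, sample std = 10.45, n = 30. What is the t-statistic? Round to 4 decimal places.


t = (xbar - mu0) / (s/sqrt(n))
xbar - mu0 = 91.62 - 53.68 = 37.94
sqrt(30) ≈ 5.47722558
s/sqrt(n) = 10.45 / 5.47722558 ≈ 1.90790024
t = 37.94 / 1.90790024 ≈ 19.885736

19.8857


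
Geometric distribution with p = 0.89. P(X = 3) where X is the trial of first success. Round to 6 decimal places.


P = (1-p)^(k-1) * p
(1-p)^(k-1) = 0.11^2 = 0.0121
P = 0.0121 * 0.89 = 0.010769

0.010769


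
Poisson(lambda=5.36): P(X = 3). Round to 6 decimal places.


P = e^(-lam) * lam^k / k!
e^(-5.36) ≈ 0.004700906
lam^k = 5.36^3 = 153.990656
k! = 3! = 6
P = 0.004700906 * 153.990656 / 6 ≈ 0.120649

0.120649


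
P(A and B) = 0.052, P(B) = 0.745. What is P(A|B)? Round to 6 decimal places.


P(A|B) = P(A and B) / P(B) = 0.052 / 0.745 = 52/745 ≈ 0.06979866

0.069799


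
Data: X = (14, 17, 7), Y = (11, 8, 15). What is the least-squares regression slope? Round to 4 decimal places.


b = sum((xi-xbar)(yi-ybar)) / sum((xi-xbar)^2)
n = 3, xbar = 38/3 ≈ 12.666667, ybar = 34/3 ≈ 11.333333
Sxy = sum((xi-xbar)(yi-ybar)) = -107/3 ≈ -35.666667
Sxx = sum((xi-xbar)^2) = 158/3 ≈ 52.666667
b = Sxy / Sxx = -107/158 ≈ -0.677215

-0.6772


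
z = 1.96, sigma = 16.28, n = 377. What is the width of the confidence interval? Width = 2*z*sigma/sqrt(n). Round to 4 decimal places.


width = 2*z*sigma/sqrt(n)
2*z*sigma = 2 * 1.96 * 16.28 = 63.8176
sqrt(377) ≈ 19.416488
width = 63.8176 / 19.416488 ≈ 3.286774

3.2868


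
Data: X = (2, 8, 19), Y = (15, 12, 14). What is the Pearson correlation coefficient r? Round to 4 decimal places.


r = sum((xi-xbar)(yi-ybar)) / sqrt(sum((xi-xbar)^2) * sum((yi-ybar)^2))
n = 3, xbar = 29/3 ≈ 9.666667, ybar = 41/3 ≈ 13.666667
Sxy = sum((xi-xbar)(yi-ybar)) = -13/3 ≈ -4.333333
Sxx = sum((xi-xbar)^2) = 446/3 ≈ 148.666667
Syy = sum((yi-ybar)^2) = 14/3 ≈ 4.666667
sqrt(Sxx*Syy) ≈ 26.339662
r = Sxy / sqrt(Sxx*Syy) = -4.333333 / 26.339662 ≈ -0.164517

-0.1645


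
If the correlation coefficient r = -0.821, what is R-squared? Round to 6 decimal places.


R^2 = r^2 = (-0.821)^2 = 0.674041

0.674041


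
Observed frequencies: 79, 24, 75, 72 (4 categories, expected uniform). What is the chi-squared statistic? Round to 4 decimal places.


chi2 = sum((O-E)^2/E), E = total/4
total = 250, E = 250/4 = 62.5
(79 - 62.5)^2 / 62.5 = 272.25 / 62.5 = 4.356
(24 - 62.5)^2 / 62.5 = 1482.25 / 62.5 = 23.716
(75 - 62.5)^2 / 62.5 = 156.25 / 62.5 = 2.5
(72 - 62.5)^2 / 62.5 = 90.25 / 62.5 = 1.444
chi2 = 32.016

32.0160


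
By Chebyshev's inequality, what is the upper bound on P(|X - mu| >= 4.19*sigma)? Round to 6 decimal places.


P <= 1/k^2
k^2 = 4.19^2 = 17.5561
1/k^2 = 1 / 17.5561 ≈ 0.05696026

0.056960


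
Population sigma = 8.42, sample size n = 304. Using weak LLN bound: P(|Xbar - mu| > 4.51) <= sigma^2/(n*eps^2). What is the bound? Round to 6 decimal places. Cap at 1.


bound = min(1, sigma^2/(n*eps^2))
sigma^2 = 8.42^2 = 70.8964
n*eps^2 = 304 * 4.51^2 = 304 * 20.3401 = 6183.3904
sigma^2/(n*eps^2) = 70.8964 / 6183.3904 ≈ 0.01146562

0.011466


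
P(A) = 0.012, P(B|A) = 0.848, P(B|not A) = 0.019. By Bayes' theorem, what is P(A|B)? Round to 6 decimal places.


P(A|B) = P(B|A)*P(A) / P(B), P(B) = P(B|A)*P(A) + P(B|not A)*P(not A)
P(B|A)*P(A) = 0.848 * 0.012 = 0.010176
P(B|not A)*P(not A) = 0.019 * 0.988 = 0.018772
P(B) = 0.010176 + 0.018772 = 0.028948
P(A|B) = 0.010176 / 0.028948 = 2544/7237 ≈ 0.35152688

0.351527


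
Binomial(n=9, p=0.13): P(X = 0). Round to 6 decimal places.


P = C(n,k) * p^k * (1-p)^(n-k)
C(9,0) = 1
p^k = 0.13^0 = 1
(1-p)^(n-k) = 0.87^9 ≈ 0.2855442
P = 1 * 1 * 0.2855442 ≈ 0.285544

0.285544


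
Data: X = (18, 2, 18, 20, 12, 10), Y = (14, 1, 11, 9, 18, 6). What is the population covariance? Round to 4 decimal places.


Cov = (1/n)*sum((xi-xbar)(yi-ybar))
n = 6, xbar = 80/6 = 40/3 ≈ 13.333333, ybar = 59/6 ≈ 9.833333
sum((xi-xbar)(yi-ybar)) = 364/3 ≈ 121.333333
Cov = 121.333333 / 6 = 182/9 ≈ 20.222222

20.2222


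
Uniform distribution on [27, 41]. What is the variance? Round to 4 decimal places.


Var = (b-a)^2 / 12
(b-a)^2 = (41 - 27)^2 = 196
Var = 196/12 ≈ 16.333333

16.3333


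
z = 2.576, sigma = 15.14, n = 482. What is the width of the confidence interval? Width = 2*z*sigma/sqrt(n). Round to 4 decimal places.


width = 2*z*sigma/sqrt(n)
2*z*sigma = 2 * 2.576 * 15.14 = 78.00128
sqrt(482) ≈ 21.954498
width = 78.00128 / 21.954498 ≈ 3.552861

3.5529


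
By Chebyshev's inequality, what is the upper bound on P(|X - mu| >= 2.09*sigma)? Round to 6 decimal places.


P <= 1/k^2
k^2 = 2.09^2 = 4.3681
1/k^2 = 1 / 4.3681 ≈ 0.22893249

0.228932


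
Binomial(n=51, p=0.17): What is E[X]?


E[X] = n*p = 51 * 0.17 = 8.67

8.67


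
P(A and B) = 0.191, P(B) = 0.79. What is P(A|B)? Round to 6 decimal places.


P(A|B) = P(A and B) / P(B) = 0.191 / 0.79 = 191/790 ≈ 0.24177215

0.241772


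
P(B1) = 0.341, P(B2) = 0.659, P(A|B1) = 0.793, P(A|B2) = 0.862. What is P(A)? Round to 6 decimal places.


P(A) = P(A|B1)*P(B1) + P(A|B2)*P(B2)
P(A|B1)*P(B1) = 0.793 * 0.341 = 0.270413
P(A|B2)*P(B2) = 0.862 * 0.659 = 0.568058
P(A) = 0.270413 + 0.568058 = 0.838471

0.838471


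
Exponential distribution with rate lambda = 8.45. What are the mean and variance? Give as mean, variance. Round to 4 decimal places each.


mean = 1/lam, var = 1/lam^2
mean = 1 / 8.45 = 20/169 ≈ 0.118343
lam^2 = 8.45^2 = 71.4025
var = 1 / 71.4025 ≈ 0.014005

0.1183, 0.0140


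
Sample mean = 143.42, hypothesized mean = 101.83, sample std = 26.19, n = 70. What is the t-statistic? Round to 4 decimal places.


t = (xbar - mu0) / (s/sqrt(n))
xbar - mu0 = 143.42 - 101.83 = 41.59
sqrt(70) ≈ 8.36660027
s/sqrt(n) = 26.19 / 8.36660027 ≈ 3.13030373
t = 41.59 / 3.13030373 ≈ 13.286251

13.2863


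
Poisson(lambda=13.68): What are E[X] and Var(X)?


E[X] = Var(X) = lambda = 13.68

13.68, 13.68


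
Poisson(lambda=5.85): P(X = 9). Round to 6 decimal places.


P = e^(-lam) * lam^k / k!
e^(-5.85) ≈ 0.002879899
lam^k = 5.85^9 ≈ 8024219.399781
k! = 9! = 362880
P = 0.002879899 * 8024219.399781 / 362880 ≈ 0.063682

0.063682


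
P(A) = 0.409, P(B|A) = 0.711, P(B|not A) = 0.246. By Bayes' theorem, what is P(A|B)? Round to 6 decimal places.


P(A|B) = P(B|A)*P(A) / P(B), P(B) = P(B|A)*P(A) + P(B|not A)*P(not A)
P(B|A)*P(A) = 0.711 * 0.409 = 0.290799
P(B|not A)*P(not A) = 0.246 * 0.591 = 0.145386
P(B) = 0.290799 + 0.145386 = 0.436185
P(A|B) = 0.290799 / 0.436185 ≈ 0.66668730

0.666687


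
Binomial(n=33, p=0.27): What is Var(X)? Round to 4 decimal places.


Var = n*p*(1-p) = 33 * 0.27 * 0.73 = 6.5043

6.5043


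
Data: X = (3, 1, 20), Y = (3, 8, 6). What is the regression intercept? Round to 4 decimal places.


a = ybar - b*xbar, where b = sum((xi-xbar)(yi-ybar)) / sum((xi-xbar)^2)
n = 3, xbar = 24/3 = 8, ybar = 17/3 ≈ 5.666667
Sxy = sum((xi-xbar)(yi-ybar)) = 1
Sxx = sum((xi-xbar)^2) = 218
b = Sxy / Sxx = 1/218 ≈ 0.004587
a = 5.666667 - 0.004587 * 8 = 1841/327 ≈ 5.629969

5.6300


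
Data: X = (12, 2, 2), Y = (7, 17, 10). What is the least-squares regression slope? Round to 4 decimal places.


b = sum((xi-xbar)(yi-ybar)) / sum((xi-xbar)^2)
n = 3, xbar = 16/3 ≈ 5.333333, ybar = 34/3 ≈ 11.333333
Sxy = sum((xi-xbar)(yi-ybar)) = -130/3 ≈ -43.333333
Sxx = sum((xi-xbar)^2) = 200/3 ≈ 66.666667
b = Sxy / Sxx = -0.65

-0.6500


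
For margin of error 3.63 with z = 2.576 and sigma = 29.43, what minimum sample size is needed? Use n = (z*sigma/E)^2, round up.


z*sigma/E = 2.576 * 29.43 / 3.63 ≈ 20.884760
(z*sigma/E)^2 ≈ 436.173214
round up: n = 437

437


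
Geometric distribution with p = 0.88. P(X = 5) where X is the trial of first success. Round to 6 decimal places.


P = (1-p)^(k-1) * p
(1-p)^(k-1) = 0.12^4 = 0.00020736
P = 0.00020736 * 0.88 = 0.0001824768

0.000182


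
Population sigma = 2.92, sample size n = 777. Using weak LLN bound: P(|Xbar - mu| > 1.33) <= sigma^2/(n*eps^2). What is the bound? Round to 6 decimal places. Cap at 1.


bound = min(1, sigma^2/(n*eps^2))
sigma^2 = 2.92^2 = 8.5264
n*eps^2 = 777 * 1.33^2 = 777 * 1.7689 = 1374.4353
sigma^2/(n*eps^2) = 8.5264 / 1374.4353 ≈ 0.00620357

0.006204


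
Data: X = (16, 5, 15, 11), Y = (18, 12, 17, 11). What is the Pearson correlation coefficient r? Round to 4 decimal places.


r = sum((xi-xbar)(yi-ybar)) / sqrt(sum((xi-xbar)^2) * sum((yi-ybar)^2))
n = 4, xbar = 47/4 = 11.75, ybar = 58/4 = 14.5
Sxy = sum((xi-xbar)(yi-ybar)) = 42.5
Sxx = sum((xi-xbar)^2) = 74.75
Syy = sum((yi-ybar)^2) = 37
sqrt(Sxx*Syy) ≈ 52.590398
r = Sxy / sqrt(Sxx*Syy) = 42.5 / 52.590398 ≈ 0.808132

0.8081


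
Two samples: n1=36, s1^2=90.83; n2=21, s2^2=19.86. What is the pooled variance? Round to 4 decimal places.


sp^2 = ((n1-1)*s1^2 + (n2-1)*s2^2)/(n1+n2-2)
(n1-1)*s1^2 = 35 * 90.83 = 3179.05
(n2-1)*s2^2 = 20 * 19.86 = 397.2
numerator = 3179.05 + 397.2 = 3576.25
n1+n2-2 = 55
sp^2 = 3576.25 / 55 = 2861/44 ≈ 65.022727

65.0227


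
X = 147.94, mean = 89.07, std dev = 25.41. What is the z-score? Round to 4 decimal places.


z = (X - mu) / sigma
X - mu = 147.94 - 89.07 = 58.87
z = 58.87 / 25.41 = 841/363 ≈ 2.316804

2.3168


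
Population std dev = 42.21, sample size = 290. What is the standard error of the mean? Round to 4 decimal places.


SE = sigma / sqrt(n)
sqrt(290) ≈ 17.029386
SE = 42.21 / 17.029386 ≈ 2.478657

2.4787


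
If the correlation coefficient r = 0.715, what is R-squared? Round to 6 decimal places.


R^2 = r^2 = (0.715)^2 = 0.511225

0.511225


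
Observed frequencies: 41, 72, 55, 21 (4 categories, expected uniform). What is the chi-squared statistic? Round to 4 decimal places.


chi2 = sum((O-E)^2/E), E = total/4
total = 189, E = 189/4 = 47.25
(41 - 47.25)^2 / 47.25 = 39.0625 / 47.25 = 625/756 ≈ 0.826720
(72 - 47.25)^2 / 47.25 = 612.5625 / 47.25 = 363/28 ≈ 12.964286
(55 - 47.25)^2 / 47.25 = 60.0625 / 47.25 = 961/756 ≈ 1.271164
(21 - 47.25)^2 / 47.25 = 689.0625 / 47.25 = 175/12 ≈ 14.583333
chi2 = 5603/189 ≈ 29.645503

29.6455


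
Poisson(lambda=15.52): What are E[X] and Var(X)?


E[X] = Var(X) = lambda = 15.52

15.52, 15.52


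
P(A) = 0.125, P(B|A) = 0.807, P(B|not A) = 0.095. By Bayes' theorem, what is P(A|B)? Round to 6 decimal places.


P(A|B) = P(B|A)*P(A) / P(B), P(B) = P(B|A)*P(A) + P(B|not A)*P(not A)
P(B|A)*P(A) = 0.807 * 0.125 = 0.100875
P(B|not A)*P(not A) = 0.095 * 0.875 = 0.083125
P(B) = 0.100875 + 0.083125 = 0.184
P(A|B) = 0.100875 / 0.184 = 807/1472 ≈ 0.54823370

0.548234


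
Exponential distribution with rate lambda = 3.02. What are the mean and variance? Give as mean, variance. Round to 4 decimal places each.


mean = 1/lam, var = 1/lam^2
mean = 1 / 3.02 = 50/151 ≈ 0.331126
lam^2 = 3.02^2 = 9.1204
var = 1 / 9.1204 ≈ 0.109644

0.3311, 0.1096


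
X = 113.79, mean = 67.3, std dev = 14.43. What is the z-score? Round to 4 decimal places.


z = (X - mu) / sigma
X - mu = 113.79 - 67.3 = 46.49
z = 46.49 / 14.43 = 4649/1443 ≈ 3.221760

3.2218


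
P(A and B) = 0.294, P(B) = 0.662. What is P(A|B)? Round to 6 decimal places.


P(A|B) = P(A and B) / P(B) = 0.294 / 0.662 = 147/331 ≈ 0.44410876

0.444109


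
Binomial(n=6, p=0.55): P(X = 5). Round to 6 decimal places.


P = C(n,k) * p^k * (1-p)^(n-k)
C(6,5) = 6
p^k = 0.55^5 ≈ 0.05032844
(1-p)^(n-k) = 0.45^1 = 0.45
P = 6 * 0.05032844 * 0.45 ≈ 0.135887

0.135887


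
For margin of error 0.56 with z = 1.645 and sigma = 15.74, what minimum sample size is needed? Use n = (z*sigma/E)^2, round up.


z*sigma/E = 1.645 * 15.74 / 0.56 = 46.23625
(z*sigma/E)^2 ≈ 2137.790814
round up: n = 2138

2138


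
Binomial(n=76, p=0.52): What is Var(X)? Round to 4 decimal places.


Var = n*p*(1-p) = 76 * 0.52 * 0.48 = 18.9696

18.9696


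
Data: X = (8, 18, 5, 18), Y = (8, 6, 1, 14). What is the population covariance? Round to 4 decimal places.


Cov = (1/n)*sum((xi-xbar)(yi-ybar))
n = 4, xbar = 49/4 = 12.25, ybar = 29/4 = 7.25
sum((xi-xbar)(yi-ybar)) = 73.75
Cov = 73.75 / 4 = 18.4375

18.4375


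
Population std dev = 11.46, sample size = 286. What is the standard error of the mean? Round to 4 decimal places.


SE = sigma / sqrt(n)
sqrt(286) ≈ 16.911535
SE = 11.46 / 16.911535 ≈ 0.677644

0.6776


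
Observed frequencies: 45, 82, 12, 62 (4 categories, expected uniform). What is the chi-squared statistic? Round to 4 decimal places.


chi2 = sum((O-E)^2/E), E = total/4
total = 201, E = 201/4 = 50.25
(45 - 50.25)^2 / 50.25 = 27.5625 / 50.25 = 147/268 ≈ 0.548507
(82 - 50.25)^2 / 50.25 = 1008.0625 / 50.25 = 16129/804 ≈ 20.060945
(12 - 50.25)^2 / 50.25 = 1463.0625 / 50.25 = 7803/268 ≈ 29.115672
(62 - 50.25)^2 / 50.25 = 138.0625 / 50.25 = 2209/804 ≈ 2.747512
chi2 = 10547/201 ≈ 52.472637

52.4726


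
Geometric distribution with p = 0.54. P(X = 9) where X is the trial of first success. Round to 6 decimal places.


P = (1-p)^(k-1) * p
(1-p)^(k-1) = 0.46^8 ≈ 0.002004761
P = 0.002004761 * 0.54 ≈ 0.001082571

0.001083


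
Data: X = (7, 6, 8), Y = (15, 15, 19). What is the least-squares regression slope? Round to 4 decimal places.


b = sum((xi-xbar)(yi-ybar)) / sum((xi-xbar)^2)
n = 3, xbar = 21/3 = 7, ybar = 49/3 ≈ 16.333333
Sxy = sum((xi-xbar)(yi-ybar)) = 4
Sxx = sum((xi-xbar)^2) = 2
b = Sxy / Sxx = 2

2.0000


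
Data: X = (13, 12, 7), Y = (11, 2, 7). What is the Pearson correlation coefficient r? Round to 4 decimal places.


r = sum((xi-xbar)(yi-ybar)) / sqrt(sum((xi-xbar)^2) * sum((yi-ybar)^2))
n = 3, xbar = 32/3 ≈ 10.666667, ybar = 20/3 ≈ 6.666667
Sxy = sum((xi-xbar)(yi-ybar)) = 8/3 ≈ 2.666667
Sxx = sum((xi-xbar)^2) = 62/3 ≈ 20.666667
Syy = sum((yi-ybar)^2) = 122/3 ≈ 40.666667
sqrt(Sxx*Syy) ≈ 28.990420
r = Sxy / sqrt(Sxx*Syy) = 2.666667 / 28.990420 ≈ 0.091984

0.0920


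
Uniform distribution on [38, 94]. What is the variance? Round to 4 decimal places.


Var = (b-a)^2 / 12
(b-a)^2 = (94 - 38)^2 = 3136
Var = 3136/12 ≈ 261.333333

261.3333


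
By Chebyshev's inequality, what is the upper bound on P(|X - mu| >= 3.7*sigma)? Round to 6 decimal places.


P <= 1/k^2
k^2 = 3.7^2 = 13.69
1/k^2 = 1 / 13.69 = 100/1369 ≈ 0.07304602

0.073046


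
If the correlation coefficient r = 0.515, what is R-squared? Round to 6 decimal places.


R^2 = r^2 = (0.515)^2 = 0.265225

0.265225


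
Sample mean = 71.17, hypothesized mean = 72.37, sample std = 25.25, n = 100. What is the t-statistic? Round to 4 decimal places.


t = (xbar - mu0) / (s/sqrt(n))
xbar - mu0 = 71.17 - 72.37 = -1.2
sqrt(100) = 10
s/sqrt(n) = 25.25 / 10 = 2.525
t = -1.2 / 2.525 = -48/101 ≈ -0.475248

-0.4752
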